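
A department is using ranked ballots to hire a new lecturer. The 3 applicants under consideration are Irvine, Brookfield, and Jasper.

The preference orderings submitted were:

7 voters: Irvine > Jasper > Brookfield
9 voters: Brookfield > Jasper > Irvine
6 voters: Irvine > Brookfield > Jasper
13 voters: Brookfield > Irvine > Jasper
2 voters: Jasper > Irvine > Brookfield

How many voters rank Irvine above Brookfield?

Ballots ranking Irvine above Brookfield: 7+6+2 = 15.
Ballots ranking Brookfield above Irvine: 9+13 = 22.
So 15 of 37 voters prefer Irvine to Brookfield.

15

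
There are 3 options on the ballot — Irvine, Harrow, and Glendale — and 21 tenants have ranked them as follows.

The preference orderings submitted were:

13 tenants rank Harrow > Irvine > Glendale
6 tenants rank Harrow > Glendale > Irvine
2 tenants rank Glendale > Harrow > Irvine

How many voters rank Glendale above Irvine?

8

Ballots ranking Glendale above Irvine: 6+2 = 8.
Ballots ranking Irvine above Glendale: 13.
So 8 of 21 voters prefer Glendale to Irvine.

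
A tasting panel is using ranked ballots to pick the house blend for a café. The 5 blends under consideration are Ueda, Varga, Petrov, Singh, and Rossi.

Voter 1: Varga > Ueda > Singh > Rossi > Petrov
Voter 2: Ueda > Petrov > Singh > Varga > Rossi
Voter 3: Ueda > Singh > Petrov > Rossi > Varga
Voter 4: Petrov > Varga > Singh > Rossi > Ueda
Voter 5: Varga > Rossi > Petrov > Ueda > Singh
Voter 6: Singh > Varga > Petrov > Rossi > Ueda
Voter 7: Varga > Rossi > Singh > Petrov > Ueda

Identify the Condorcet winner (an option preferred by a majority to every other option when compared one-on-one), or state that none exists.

Varga

Head-to-head results (7 voters total):
Ueda vs Varga: Varga wins 5–2.
Ueda vs Petrov: Petrov wins 4–3.
Ueda vs Singh: Ueda wins 4–3.
Ueda vs Rossi: Rossi wins 4–3.
Varga vs Petrov: Varga wins 4–3.
Varga vs Singh: Varga wins 4–3.
Varga vs Rossi: Varga wins 6–1.
Petrov vs Singh: Singh wins 4–3.
Petrov vs Rossi: Petrov wins 4–3.
Singh vs Rossi: Singh wins 5–2.
Varga beats each rival — Ueda (5–2), Petrov (4–3), Singh (4–3), Rossi (6–1) — so Varga is the Condorcet winner.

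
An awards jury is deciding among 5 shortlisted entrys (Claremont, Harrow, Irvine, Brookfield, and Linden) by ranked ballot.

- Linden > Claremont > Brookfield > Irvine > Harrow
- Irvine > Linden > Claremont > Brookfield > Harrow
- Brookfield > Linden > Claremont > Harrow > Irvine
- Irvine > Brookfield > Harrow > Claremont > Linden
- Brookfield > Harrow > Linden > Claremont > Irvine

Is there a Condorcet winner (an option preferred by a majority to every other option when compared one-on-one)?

Yes

Head-to-head results (5 voters total):
Claremont vs Harrow: Claremont wins 3–2.
Claremont vs Irvine: Claremont wins 3–2.
Claremont vs Brookfield: Brookfield wins 3–2.
Claremont vs Linden: Linden wins 4–1.
Harrow vs Irvine: Irvine wins 3–2.
Harrow vs Brookfield: Brookfield wins 5–0.
Harrow vs Linden: Linden wins 3–2.
Irvine vs Brookfield: Brookfield wins 3–2.
Irvine vs Linden: Linden wins 3–2.
Brookfield vs Linden: Brookfield wins 3–2.
Brookfield beats each rival — Claremont (3–2), Harrow (5–0), Irvine (3–2), Linden (3–2) — so Brookfield is the Condorcet winner.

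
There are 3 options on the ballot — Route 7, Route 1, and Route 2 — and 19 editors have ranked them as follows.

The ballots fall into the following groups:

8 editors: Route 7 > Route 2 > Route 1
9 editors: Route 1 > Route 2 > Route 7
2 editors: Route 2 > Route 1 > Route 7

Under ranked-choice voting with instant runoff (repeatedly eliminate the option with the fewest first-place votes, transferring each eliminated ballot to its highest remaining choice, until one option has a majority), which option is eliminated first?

Route 2

Round 1: Route 1 9, Route 7 8, Route 2 2. Route 2 has the fewest and is eliminated.
Round 2: Route 1 11, Route 7 8. Route 1 has a majority.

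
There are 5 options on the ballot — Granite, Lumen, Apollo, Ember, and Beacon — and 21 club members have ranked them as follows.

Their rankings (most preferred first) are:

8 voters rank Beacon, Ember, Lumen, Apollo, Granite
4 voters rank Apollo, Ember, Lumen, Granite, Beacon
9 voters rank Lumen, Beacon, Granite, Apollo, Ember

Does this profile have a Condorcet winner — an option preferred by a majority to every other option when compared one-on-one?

No

Head-to-head results (21 voters total):
Granite vs Lumen: Lumen wins 21–0.
Granite vs Apollo: Apollo wins 12–9.
Granite vs Ember: Ember wins 12–9.
Granite vs Beacon: Beacon wins 17–4.
Lumen vs Apollo: Lumen wins 17–4.
Lumen vs Ember: Ember wins 12–9.
Lumen vs Beacon: Lumen wins 13–8.
Apollo vs Ember: Apollo wins 13–8.
Apollo vs Beacon: Beacon wins 17–4.
Ember vs Beacon: Beacon wins 17–4.
No candidate beats all others: Lumen beats Apollo beats Ember beats Lumen, a majority cycle.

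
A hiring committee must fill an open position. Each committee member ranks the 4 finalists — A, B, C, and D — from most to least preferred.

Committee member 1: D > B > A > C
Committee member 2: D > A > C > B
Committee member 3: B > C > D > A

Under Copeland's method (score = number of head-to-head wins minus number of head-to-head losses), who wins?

Pairwise results:
  A vs B: B wins 2–1.
  A vs C: A wins 2–1.
  A vs D: D wins 3–0.
  B vs C: B wins 2–1.
  B vs D: D wins 2–1.
  C vs D: D wins 2–1.
Copeland scores (wins − losses):
  A: 1 − 2 = -1
  B: 2 − 1 = 1
  C: 0 − 3 = -3
  D: 3 − 0 = 3
D has the best Copeland score.

D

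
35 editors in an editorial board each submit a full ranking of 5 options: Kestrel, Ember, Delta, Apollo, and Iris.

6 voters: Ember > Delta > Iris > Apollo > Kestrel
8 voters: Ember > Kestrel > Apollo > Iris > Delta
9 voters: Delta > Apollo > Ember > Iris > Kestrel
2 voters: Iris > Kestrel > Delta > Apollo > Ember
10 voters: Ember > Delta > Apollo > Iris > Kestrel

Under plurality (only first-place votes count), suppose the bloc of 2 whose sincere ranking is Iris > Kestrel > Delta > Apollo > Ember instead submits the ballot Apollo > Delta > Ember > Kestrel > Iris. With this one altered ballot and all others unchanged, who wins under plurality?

First-place totals with the altered ballot: Kestrel 0, Ember 24, Delta 9, Apollo 2, Iris 0.
The winner is unchanged: still Ember.

Ember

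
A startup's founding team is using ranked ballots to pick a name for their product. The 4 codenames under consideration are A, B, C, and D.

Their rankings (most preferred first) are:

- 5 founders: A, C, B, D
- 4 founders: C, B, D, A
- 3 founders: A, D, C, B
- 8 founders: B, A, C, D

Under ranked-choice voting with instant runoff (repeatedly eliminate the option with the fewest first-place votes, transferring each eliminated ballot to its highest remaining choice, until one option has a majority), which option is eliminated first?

D

Round 1: A 8, B 8, C 4, D 0. D has the fewest and is eliminated.
Round 2: A 8, B 8, C 4. C has the fewest and is eliminated.
Round 3: B 12, A 8. B has a majority.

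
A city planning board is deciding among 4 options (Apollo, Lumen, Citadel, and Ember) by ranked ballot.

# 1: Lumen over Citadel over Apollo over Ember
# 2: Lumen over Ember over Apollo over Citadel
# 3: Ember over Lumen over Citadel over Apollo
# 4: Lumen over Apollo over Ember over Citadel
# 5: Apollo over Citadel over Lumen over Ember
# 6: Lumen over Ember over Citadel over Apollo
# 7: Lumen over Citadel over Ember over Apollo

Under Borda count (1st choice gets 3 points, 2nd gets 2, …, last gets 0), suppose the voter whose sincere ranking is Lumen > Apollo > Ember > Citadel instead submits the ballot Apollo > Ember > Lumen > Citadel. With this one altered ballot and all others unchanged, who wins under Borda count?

Lumen

Borda totals with the altered ballot: Apollo 8, Lumen 16, Citadel 8, Ember 10.
The winner is unchanged: still Lumen.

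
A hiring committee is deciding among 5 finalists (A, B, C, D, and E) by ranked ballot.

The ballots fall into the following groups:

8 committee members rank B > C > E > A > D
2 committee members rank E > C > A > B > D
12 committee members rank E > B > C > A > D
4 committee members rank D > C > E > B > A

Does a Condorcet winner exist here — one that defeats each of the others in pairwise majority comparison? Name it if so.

E

Head-to-head results (26 voters total):
A vs B: B wins 24–2.
A vs C: C wins 26–0.
A vs D: A wins 22–4.
A vs E: E wins 26–0.
B vs C: B wins 20–6.
B vs D: B wins 22–4.
B vs E: E wins 18–8.
C vs D: C wins 22–4.
C vs E: E wins 14–12.
D vs E: E wins 22–4.
E beats each rival — A (26–0), B (18–8), C (14–12), D (22–4) — so E is the Condorcet winner.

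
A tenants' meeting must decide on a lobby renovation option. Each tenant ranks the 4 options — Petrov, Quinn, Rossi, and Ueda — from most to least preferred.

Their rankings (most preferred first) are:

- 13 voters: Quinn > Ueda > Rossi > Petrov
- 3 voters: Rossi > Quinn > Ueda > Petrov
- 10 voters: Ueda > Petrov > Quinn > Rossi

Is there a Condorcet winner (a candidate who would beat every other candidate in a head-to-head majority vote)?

Yes

Head-to-head results (26 voters total):
Petrov vs Quinn: Quinn wins 16–10.
Petrov vs Rossi: Rossi wins 16–10.
Petrov vs Ueda: Ueda wins 26–0.
Quinn vs Rossi: Quinn wins 23–3.
Quinn vs Ueda: Quinn wins 16–10.
Rossi vs Ueda: Ueda wins 23–3.
Quinn beats each rival — Petrov (16–10), Rossi (23–3), Ueda (16–10) — so Quinn is the Condorcet winner.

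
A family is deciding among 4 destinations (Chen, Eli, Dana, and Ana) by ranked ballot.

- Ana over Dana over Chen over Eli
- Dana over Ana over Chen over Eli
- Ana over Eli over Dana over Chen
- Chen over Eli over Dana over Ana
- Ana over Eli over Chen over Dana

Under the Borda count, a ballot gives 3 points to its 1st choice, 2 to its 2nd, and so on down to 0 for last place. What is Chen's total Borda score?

6

Borda scores:
  Chen: 1 + 1 + 0 + 3 + 1 = 6
  Eli: 0 + 0 + 2 + 2 + 2 = 6
  Dana: 2 + 3 + 1 + 1 + 0 = 7
  Ana: 3 + 2 + 3 + 0 + 3 = 11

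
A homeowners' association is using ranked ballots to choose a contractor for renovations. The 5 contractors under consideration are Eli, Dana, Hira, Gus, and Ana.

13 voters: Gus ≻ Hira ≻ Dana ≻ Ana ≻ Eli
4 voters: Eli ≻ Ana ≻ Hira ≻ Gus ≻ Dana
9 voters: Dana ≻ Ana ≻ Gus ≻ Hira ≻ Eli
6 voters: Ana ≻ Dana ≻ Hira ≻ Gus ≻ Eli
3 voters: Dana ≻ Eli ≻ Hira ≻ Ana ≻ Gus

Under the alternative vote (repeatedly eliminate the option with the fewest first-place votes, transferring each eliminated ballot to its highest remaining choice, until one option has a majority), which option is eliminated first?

Hira

Round 1: Gus 13, Dana 12, Ana 6, Eli 4, Hira 0. Hira has the fewest and is eliminated.
Round 2: Gus 13, Dana 12, Ana 6, Eli 4. Eli has the fewest and is eliminated.
Round 3: Gus 13, Dana 12, Ana 10. Ana has the fewest and is eliminated.
Round 4: Dana 18, Gus 17. Dana has a majority.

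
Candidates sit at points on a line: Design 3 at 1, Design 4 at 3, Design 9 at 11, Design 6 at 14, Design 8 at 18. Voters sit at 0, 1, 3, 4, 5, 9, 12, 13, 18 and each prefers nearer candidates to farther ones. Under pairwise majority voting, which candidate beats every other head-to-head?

Design 4

With single-peaked preferences on a line, the Condorcet winner is the candidate closest to the median voter.
The median voter (position 5) is closest to Design 4 at 3.
Check: Design 4 vs Design 3 — voters closer to Design 4: 7 of 9.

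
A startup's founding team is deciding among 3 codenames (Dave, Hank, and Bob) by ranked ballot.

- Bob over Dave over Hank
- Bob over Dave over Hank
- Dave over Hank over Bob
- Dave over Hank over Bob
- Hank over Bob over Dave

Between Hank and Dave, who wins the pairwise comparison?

Ballots ranking Hank above Dave: 1.
Ballots ranking Dave above Hank: 4.
Dave wins the head-to-head, 4–1.

Dave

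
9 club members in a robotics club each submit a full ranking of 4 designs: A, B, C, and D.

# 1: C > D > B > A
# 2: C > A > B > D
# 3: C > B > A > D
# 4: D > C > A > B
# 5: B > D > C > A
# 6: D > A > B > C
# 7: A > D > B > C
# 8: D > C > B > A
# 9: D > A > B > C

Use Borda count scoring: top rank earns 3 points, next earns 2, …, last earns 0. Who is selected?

D

Borda scores:
  A: 0 + 2 + 1 + 1 + 0 + 2 + 3 + 0 + 2 = 11
  B: 1 + 1 + 2 + 0 + 3 + 1 + 1 + 1 + 1 = 11
  C: 3 + 3 + 3 + 2 + 1 + 0 + 0 + 2 + 0 = 14
  D: 2 + 0 + 0 + 3 + 2 + 3 + 2 + 3 + 3 = 18
D has the highest total.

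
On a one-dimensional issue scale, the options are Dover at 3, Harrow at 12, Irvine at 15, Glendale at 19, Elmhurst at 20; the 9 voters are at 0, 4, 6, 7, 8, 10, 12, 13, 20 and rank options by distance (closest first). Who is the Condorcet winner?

Harrow

With single-peaked preferences on a line, the Condorcet winner is the candidate closest to the median voter.
The median voter (position 8) is closest to Harrow at 12.
Check: Harrow vs Elmhurst — voters closer to Harrow: 8 of 9.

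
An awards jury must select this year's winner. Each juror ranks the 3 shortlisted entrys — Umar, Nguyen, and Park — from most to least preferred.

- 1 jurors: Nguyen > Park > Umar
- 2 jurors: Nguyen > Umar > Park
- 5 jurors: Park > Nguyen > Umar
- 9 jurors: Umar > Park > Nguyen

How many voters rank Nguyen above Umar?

Ballots ranking Nguyen above Umar: 1+2+5 = 8.
Ballots ranking Umar above Nguyen: 9.
So 8 of 17 voters prefer Nguyen to Umar.

8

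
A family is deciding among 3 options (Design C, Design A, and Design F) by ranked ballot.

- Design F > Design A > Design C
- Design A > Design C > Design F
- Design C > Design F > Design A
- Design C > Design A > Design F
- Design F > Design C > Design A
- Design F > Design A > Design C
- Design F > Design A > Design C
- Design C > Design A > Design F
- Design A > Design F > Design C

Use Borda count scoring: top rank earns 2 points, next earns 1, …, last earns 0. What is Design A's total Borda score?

9

Borda scores:
  Design C: 0 + 1 + 2 + 2 + 1 + 0 + 0 + 2 + 0 = 8
  Design A: 1 + 2 + 0 + 1 + 0 + 1 + 1 + 1 + 2 = 9
  Design F: 2 + 0 + 1 + 0 + 2 + 2 + 2 + 0 + 1 = 10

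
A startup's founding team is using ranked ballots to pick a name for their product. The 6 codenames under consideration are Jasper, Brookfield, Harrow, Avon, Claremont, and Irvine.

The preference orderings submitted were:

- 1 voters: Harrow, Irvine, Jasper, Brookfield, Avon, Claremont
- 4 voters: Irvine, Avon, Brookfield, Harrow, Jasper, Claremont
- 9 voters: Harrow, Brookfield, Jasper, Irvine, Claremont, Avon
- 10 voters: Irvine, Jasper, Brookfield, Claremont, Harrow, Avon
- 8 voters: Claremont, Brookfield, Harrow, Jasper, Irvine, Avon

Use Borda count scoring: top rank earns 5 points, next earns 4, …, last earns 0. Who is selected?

Brookfield

Borda scores:
  Jasper: 3 + 4·1 + 9·3 + 10·4 + 8·2 = 90
  Brookfield: 2 + 4·3 + 9·4 + 10·3 + 8·4 = 112
  Harrow: 5 + 4·2 + 9·5 + 10·1 + 8·3 = 92
  Avon: 1 + 4·4 + 9·0 + 10·0 + 8·0 = 17
  Claremont: 0 + 4·0 + 9·1 + 10·2 + 8·5 = 69
  Irvine: 4 + 4·5 + 9·2 + 10·5 + 8·1 = 100
Brookfield has the highest total.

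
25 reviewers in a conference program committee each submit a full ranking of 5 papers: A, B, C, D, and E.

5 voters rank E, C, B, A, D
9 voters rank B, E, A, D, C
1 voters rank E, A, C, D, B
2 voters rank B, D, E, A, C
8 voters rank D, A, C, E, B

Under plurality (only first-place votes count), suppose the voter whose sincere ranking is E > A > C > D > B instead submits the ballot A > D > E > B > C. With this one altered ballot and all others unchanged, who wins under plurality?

B

First-place totals with the altered ballot: A 1, B 11, C 0, D 8, E 5.
The winner is unchanged: still B.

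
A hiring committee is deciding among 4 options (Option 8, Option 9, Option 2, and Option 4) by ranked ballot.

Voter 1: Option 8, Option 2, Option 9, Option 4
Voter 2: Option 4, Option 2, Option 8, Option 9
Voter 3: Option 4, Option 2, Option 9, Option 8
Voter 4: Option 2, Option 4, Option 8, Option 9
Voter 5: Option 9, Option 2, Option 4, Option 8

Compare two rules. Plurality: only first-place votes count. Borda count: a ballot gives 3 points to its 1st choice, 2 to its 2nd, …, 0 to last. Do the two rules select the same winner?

No

Plurality first-place counts: Option 8 1, Option 9 1, Option 2 1, Option 4 2 → Option 4.
Borda totals: Option 8 5, Option 9 5, Option 2 11, Option 4 9 → Option 2.
The two rules disagree: plurality picks Option 4, Borda picks Option 2.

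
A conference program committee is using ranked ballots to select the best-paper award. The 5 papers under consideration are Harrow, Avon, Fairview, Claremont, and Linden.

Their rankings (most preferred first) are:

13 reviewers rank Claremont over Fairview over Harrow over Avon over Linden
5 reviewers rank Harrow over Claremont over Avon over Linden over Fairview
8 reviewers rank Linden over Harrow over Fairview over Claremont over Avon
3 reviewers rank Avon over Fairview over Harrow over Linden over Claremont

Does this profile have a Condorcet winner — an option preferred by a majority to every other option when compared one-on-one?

No

Head-to-head results (29 voters total):
Harrow vs Avon: Harrow wins 26–3.
Harrow vs Fairview: Fairview wins 16–13.
Harrow vs Claremont: Harrow wins 16–13.
Harrow vs Linden: Harrow wins 21–8.
Avon vs Fairview: Fairview wins 21–8.
Avon vs Claremont: Claremont wins 26–3.
Avon vs Linden: Avon wins 21–8.
Fairview vs Claremont: Claremont wins 18–11.
Fairview vs Linden: Fairview wins 16–13.
Claremont vs Linden: Claremont wins 18–11.
No candidate beats all others: Harrow beats Claremont beats Fairview beats Harrow, a majority cycle.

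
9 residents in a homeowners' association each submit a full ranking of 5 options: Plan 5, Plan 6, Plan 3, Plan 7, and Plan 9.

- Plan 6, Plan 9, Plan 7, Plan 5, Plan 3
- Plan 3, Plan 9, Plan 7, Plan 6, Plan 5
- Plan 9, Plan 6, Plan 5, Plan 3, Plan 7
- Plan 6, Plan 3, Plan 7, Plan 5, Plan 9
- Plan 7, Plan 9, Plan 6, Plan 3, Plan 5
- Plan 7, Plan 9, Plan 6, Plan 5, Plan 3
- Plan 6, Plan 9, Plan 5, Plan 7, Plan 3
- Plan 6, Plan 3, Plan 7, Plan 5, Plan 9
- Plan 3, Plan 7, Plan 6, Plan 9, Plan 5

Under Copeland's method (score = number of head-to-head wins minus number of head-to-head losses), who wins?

Pairwise results:
  Plan 5 vs Plan 6: Plan 6 wins 9–0.
  Plan 5 vs Plan 3: Plan 3 wins 5–4.
  Plan 5 vs Plan 7: Plan 7 wins 7–2.
  Plan 5 vs Plan 9: Plan 9 wins 7–2.
  Plan 6 vs Plan 3: Plan 6 wins 7–2.
  Plan 6 vs Plan 7: Plan 6 wins 5–4.
  Plan 6 vs Plan 9: Plan 6 wins 5–4.
  Plan 3 vs Plan 7: Plan 3 wins 5–4.
  Plan 3 vs Plan 9: Plan 9 wins 5–4.
  Plan 7 vs Plan 9: Plan 7 wins 5–4.
Copeland scores (wins − losses):
  Plan 5: 0 − 4 = -4
  Plan 6: 4 − 0 = 4
  Plan 3: 2 − 2 = 0
  Plan 7: 2 − 2 = 0
  Plan 9: 2 − 2 = 0
Plan 6 has the best Copeland score.

Plan 6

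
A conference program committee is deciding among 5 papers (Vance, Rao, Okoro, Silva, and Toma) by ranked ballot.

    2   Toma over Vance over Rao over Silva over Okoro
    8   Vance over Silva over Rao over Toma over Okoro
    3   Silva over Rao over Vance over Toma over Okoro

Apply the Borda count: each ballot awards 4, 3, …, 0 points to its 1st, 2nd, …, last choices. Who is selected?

Vance

Borda scores:
  Vance: 2·3 + 8·4 + 3·2 = 44
  Rao: 2·2 + 8·2 + 3·3 = 29
  Okoro: 2·0 + 8·0 + 3·0 = 0
  Silva: 2·1 + 8·3 + 3·4 = 38
  Toma: 2·4 + 8·1 + 3·1 = 19
Vance has the highest total.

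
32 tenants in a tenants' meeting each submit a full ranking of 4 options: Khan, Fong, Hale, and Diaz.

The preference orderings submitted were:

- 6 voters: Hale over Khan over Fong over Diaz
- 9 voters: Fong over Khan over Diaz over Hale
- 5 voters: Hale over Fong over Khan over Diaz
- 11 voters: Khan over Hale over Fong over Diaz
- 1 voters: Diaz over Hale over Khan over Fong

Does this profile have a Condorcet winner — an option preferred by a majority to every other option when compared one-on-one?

Yes

Head-to-head results (32 voters total):
Khan vs Fong: Khan wins 18–14.
Khan vs Hale: Khan wins 20–12.
Khan vs Diaz: Khan wins 31–1.
Fong vs Hale: Hale wins 23–9.
Fong vs Diaz: Fong wins 31–1.
Hale vs Diaz: Hale wins 22–10.
Khan beats each rival — Fong (18–14), Hale (20–12), Diaz (31–1) — so Khan is the Condorcet winner.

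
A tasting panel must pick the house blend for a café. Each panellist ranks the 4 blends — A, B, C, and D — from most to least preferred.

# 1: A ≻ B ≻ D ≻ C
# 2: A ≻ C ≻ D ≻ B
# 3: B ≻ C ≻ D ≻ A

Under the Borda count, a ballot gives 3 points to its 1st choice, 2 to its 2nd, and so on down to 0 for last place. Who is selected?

A

Borda scores:
  A: 3 + 3 + 0 = 6
  B: 2 + 0 + 3 = 5
  C: 0 + 2 + 2 = 4
  D: 1 + 1 + 1 = 3
A has the highest total.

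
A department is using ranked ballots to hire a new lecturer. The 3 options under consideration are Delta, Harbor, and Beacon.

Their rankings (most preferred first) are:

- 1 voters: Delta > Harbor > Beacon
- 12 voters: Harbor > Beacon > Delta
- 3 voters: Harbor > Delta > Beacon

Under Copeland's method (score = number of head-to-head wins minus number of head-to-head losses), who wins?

Harbor

Pairwise results:
  Delta vs Harbor: Harbor wins 15–1.
  Delta vs Beacon: Beacon wins 12–4.
  Harbor vs Beacon: Harbor wins 16–0.
Copeland scores (wins − losses):
  Delta: 0 − 2 = -2
  Harbor: 2 − 0 = 2
  Beacon: 1 − 1 = 0
Harbor has the best Copeland score.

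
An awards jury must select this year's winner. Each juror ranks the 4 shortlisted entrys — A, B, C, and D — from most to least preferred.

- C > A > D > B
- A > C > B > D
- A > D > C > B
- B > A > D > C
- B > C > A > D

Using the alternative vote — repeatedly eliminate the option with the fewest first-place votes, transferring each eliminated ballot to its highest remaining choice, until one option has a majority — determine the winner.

A

Round 1: A 2, B 2, C 1, D 0. D has the fewest and is eliminated.
Round 2: A 2, B 2, C 1. C has the fewest and is eliminated.
Round 3: A 3, B 2. A has a majority.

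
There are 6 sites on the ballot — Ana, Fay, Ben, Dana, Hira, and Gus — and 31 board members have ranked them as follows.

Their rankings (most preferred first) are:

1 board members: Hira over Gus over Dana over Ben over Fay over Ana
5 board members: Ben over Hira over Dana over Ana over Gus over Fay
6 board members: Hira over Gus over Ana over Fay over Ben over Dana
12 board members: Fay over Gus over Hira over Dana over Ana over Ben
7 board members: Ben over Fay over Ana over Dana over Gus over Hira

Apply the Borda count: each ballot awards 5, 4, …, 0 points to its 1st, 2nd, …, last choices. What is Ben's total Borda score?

Borda scores:
  Ana: 0 + 5·2 + 6·3 + 12·1 + 7·3 = 61
  Fay: 1 + 5·0 + 6·2 + 12·5 + 7·4 = 101
  Ben: 2 + 5·5 + 6·1 + 12·0 + 7·5 = 68
  Dana: 3 + 5·3 + 6·0 + 12·2 + 7·2 = 56
  Hira: 5 + 5·4 + 6·5 + 12·3 + 7·0 = 91
  Gus: 4 + 5·1 + 6·4 + 12·4 + 7·1 = 88

68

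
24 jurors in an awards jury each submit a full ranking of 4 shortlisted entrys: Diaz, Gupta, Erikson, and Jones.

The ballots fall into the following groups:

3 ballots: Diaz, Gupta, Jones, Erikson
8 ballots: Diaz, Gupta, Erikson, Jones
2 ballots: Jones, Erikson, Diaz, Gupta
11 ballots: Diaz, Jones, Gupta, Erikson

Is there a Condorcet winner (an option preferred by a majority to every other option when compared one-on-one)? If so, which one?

Diaz

Head-to-head results (24 voters total):
Diaz vs Gupta: Diaz wins 24–0.
Diaz vs Erikson: Diaz wins 22–2.
Diaz vs Jones: Diaz wins 22–2.
Gupta vs Erikson: Gupta wins 22–2.
Gupta vs Jones: Jones wins 13–11.
Erikson vs Jones: Jones wins 16–8.
Diaz beats each rival — Gupta (24–0), Erikson (22–2), Jones (22–2) — so Diaz is the Condorcet winner.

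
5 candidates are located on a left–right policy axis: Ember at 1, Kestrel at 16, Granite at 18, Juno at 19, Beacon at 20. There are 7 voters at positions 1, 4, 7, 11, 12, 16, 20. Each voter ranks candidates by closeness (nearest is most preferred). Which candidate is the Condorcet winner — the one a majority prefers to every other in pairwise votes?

Kestrel

With single-peaked preferences on a line, the Condorcet winner is the candidate closest to the median voter.
The median voter (position 11) is closest to Kestrel at 16.
Check: Kestrel vs Beacon — voters closer to Kestrel: 6 of 7.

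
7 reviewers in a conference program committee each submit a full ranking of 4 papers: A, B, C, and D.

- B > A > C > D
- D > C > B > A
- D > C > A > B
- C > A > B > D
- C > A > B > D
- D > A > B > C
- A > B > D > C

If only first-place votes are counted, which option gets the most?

First-place vote totals:
  A: 1
  B: 1
  C: 2
  D: 3
D has the most first-place votes.

D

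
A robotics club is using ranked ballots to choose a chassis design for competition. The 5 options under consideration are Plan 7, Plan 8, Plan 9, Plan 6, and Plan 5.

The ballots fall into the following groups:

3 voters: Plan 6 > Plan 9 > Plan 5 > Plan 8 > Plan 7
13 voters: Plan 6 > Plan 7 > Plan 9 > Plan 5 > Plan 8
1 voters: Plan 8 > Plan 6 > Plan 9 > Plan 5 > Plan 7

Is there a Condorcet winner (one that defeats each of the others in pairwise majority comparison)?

Head-to-head results (17 voters total):
Plan 7 vs Plan 8: Plan 7 wins 13–4.
Plan 7 vs Plan 9: Plan 7 wins 13–4.
Plan 7 vs Plan 6: Plan 6 wins 17–0.
Plan 7 vs Plan 5: Plan 7 wins 13–4.
Plan 8 vs Plan 9: Plan 9 wins 16–1.
Plan 8 vs Plan 6: Plan 6 wins 16–1.
Plan 8 vs Plan 5: Plan 5 wins 16–1.
Plan 9 vs Plan 6: Plan 6 wins 17–0.
Plan 9 vs Plan 5: Plan 9 wins 17–0.
Plan 6 vs Plan 5: Plan 6 wins 17–0.
Plan 6 beats each rival — Plan 7 (17–0), Plan 8 (16–1), Plan 9 (17–0), Plan 5 (17–0) — so Plan 6 is the Condorcet winner.

Yes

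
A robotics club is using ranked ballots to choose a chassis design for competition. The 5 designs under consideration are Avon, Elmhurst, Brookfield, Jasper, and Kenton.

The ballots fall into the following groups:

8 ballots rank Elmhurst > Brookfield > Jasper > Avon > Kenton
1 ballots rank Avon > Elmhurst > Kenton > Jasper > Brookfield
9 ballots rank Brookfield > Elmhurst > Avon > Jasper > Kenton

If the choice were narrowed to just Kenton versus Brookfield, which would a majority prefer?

Brookfield

Ballots ranking Kenton above Brookfield: 1.
Ballots ranking Brookfield above Kenton: 8+9 = 17.
Brookfield wins the head-to-head, 17–1.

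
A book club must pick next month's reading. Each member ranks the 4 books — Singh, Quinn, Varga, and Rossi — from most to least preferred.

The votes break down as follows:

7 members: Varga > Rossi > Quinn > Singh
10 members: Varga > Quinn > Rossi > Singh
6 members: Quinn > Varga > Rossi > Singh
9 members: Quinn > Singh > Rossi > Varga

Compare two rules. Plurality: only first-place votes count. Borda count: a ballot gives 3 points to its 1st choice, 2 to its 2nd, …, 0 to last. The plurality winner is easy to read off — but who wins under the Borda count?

Plurality first-place counts: Singh 0, Quinn 15, Varga 17, Rossi 0 → Varga.
Borda totals: Singh 18, Quinn 72, Varga 63, Rossi 39 → Quinn.

Quinn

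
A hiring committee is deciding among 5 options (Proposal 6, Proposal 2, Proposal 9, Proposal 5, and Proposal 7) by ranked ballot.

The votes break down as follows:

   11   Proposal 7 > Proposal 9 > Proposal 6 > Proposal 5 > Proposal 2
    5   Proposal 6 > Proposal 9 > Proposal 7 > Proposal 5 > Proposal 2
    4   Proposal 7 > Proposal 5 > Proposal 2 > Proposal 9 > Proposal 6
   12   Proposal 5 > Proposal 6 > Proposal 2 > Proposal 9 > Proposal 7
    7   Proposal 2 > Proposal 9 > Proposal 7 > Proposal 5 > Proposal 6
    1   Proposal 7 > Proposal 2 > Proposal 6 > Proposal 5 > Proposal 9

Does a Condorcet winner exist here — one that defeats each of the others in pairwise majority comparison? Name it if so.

There is no Condorcet winner

Head-to-head results (40 voters total):
Proposal 6 vs Proposal 2: Proposal 6 wins 28–12.
Proposal 6 vs Proposal 9: Proposal 9 wins 22–18.
Proposal 6 vs Proposal 5: Proposal 5 wins 23–17.
Proposal 6 vs Proposal 7: Proposal 7 wins 23–17.
Proposal 2 vs Proposal 9: Proposal 2 wins 24–16.
Proposal 2 vs Proposal 5: Proposal 5 wins 32–8.
Proposal 2 vs Proposal 7: Proposal 7 wins 21–19.
Proposal 9 vs Proposal 5: Proposal 9 wins 23–17.
Proposal 9 vs Proposal 7: Proposal 9 wins 24–16.
Proposal 5 vs Proposal 7: Proposal 7 wins 28–12.
No candidate beats all others: Proposal 6 beats Proposal 2 beats Proposal 9 beats Proposal 6, a majority cycle.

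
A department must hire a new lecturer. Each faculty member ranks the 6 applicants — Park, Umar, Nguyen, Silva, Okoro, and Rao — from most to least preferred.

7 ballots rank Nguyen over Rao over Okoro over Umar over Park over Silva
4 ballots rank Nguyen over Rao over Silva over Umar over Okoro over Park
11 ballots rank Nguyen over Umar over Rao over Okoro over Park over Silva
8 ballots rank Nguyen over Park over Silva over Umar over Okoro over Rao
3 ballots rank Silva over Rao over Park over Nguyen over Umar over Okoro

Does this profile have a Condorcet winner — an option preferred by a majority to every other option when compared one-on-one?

Yes

Head-to-head results (33 voters total):
Park vs Umar: Umar wins 22–11.
Park vs Nguyen: Nguyen wins 30–3.
Park vs Silva: Park wins 26–7.
Park vs Okoro: Okoro wins 22–11.
Park vs Rao: Rao wins 25–8.
Umar vs Nguyen: Nguyen wins 33–0.
Umar vs Silva: Umar wins 18–15.
Umar vs Okoro: Umar wins 26–7.
Umar vs Rao: Umar wins 19–14.
Nguyen vs Silva: Nguyen wins 30–3.
Nguyen vs Okoro: Nguyen wins 33–0.
Nguyen vs Rao: Nguyen wins 30–3.
Silva vs Okoro: Okoro wins 18–15.
Silva vs Rao: Rao wins 22–11.
Okoro vs Rao: Rao wins 25–8.
Nguyen beats each rival — Park (30–3), Umar (33–0), Silva (30–3), Okoro (33–0), Rao (30–3) — so Nguyen is the Condorcet winner.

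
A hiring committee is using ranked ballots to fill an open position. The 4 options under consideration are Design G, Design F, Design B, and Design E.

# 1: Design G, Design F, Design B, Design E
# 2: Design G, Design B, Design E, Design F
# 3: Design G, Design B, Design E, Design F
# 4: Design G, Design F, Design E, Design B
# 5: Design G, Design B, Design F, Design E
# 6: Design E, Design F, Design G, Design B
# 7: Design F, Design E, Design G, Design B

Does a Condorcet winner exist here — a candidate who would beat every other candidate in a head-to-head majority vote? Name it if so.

Head-to-head results (7 voters total):
Design G vs Design F: Design G wins 5–2.
Design G vs Design B: Design G wins 7–0.
Design G vs Design E: Design G wins 5–2.
Design F vs Design B: Design F wins 4–3.
Design F vs Design E: Design F wins 4–3.
Design B vs Design E: Design B wins 4–3.
Design G beats each rival — Design F (5–2), Design B (7–0), Design E (5–2) — so Design G is the Condorcet winner.

Design G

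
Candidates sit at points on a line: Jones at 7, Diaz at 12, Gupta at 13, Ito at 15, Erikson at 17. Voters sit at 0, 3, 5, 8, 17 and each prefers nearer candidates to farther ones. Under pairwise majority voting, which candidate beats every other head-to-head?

With single-peaked preferences on a line, the Condorcet winner is the candidate closest to the median voter.
The median voter (position 5) is closest to Jones at 7.
Check: Jones vs Gupta — voters closer to Jones: 4 of 5.

Jones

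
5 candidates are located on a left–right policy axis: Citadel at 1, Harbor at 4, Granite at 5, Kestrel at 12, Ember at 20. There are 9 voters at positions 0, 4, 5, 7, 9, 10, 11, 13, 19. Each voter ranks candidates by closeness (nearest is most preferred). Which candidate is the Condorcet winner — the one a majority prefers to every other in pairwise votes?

Kestrel

With single-peaked preferences on a line, the Condorcet winner is the candidate closest to the median voter.
The median voter (position 9) is closest to Kestrel at 12.
Check: Kestrel vs Citadel — voters closer to Kestrel: 6 of 9.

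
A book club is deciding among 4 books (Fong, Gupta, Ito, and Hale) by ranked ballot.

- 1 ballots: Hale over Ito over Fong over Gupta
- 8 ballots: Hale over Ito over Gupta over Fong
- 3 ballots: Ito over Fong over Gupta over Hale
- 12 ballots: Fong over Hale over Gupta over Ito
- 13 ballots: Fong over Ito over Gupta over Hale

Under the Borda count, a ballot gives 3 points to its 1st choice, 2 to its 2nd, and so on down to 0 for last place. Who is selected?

Fong

Borda scores:
  Fong: 1 + 8·0 + 3·2 + 12·3 + 13·3 = 82
  Gupta: 0 + 8·1 + 3·1 + 12·1 + 13·1 = 36
  Ito: 2 + 8·2 + 3·3 + 12·0 + 13·2 = 53
  Hale: 3 + 8·3 + 3·0 + 12·2 + 13·0 = 51
Fong has the highest total.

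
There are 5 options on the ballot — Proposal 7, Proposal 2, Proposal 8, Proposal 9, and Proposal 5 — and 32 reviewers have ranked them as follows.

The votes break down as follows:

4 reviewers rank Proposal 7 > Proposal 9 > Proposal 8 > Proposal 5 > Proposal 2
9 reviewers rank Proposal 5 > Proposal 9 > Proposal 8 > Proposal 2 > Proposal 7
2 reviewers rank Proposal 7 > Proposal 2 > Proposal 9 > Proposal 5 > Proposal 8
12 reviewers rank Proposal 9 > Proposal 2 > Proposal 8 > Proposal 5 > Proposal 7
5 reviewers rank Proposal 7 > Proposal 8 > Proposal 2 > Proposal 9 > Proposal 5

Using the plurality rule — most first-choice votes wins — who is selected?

Proposal 9

First-place vote totals:
  Proposal 7: 11
  Proposal 2: 0
  Proposal 8: 0
  Proposal 9: 12
  Proposal 5: 9
Proposal 9 has the most first-place votes.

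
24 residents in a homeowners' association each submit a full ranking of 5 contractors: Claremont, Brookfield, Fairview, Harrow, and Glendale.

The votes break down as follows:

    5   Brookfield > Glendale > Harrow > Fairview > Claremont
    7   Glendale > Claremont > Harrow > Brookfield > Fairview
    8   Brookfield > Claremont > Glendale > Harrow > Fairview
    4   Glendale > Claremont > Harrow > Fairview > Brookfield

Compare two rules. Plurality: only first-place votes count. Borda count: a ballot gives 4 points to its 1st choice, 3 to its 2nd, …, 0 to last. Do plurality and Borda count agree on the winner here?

Plurality first-place counts: Claremont 0, Brookfield 13, Fairview 0, Harrow 0, Glendale 11 → Brookfield.
Borda totals: Claremont 57, Brookfield 59, Fairview 9, Harrow 40, Glendale 75 → Glendale.
The two rules disagree: plurality picks Brookfield, Borda picks Glendale.

No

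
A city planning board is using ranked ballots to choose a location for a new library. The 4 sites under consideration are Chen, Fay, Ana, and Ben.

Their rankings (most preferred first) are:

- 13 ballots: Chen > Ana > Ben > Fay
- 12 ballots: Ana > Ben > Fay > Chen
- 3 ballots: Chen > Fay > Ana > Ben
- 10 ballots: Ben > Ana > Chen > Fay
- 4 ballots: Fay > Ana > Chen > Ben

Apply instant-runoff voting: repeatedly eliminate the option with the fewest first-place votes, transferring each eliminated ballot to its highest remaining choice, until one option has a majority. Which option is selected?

Ana

Round 1: Chen 16, Ana 12, Ben 10, Fay 4. Fay has the fewest and is eliminated.
Round 2: Chen 16, Ana 16, Ben 10. Ben has the fewest and is eliminated.
Round 3: Ana 26, Chen 16. Ana has a majority.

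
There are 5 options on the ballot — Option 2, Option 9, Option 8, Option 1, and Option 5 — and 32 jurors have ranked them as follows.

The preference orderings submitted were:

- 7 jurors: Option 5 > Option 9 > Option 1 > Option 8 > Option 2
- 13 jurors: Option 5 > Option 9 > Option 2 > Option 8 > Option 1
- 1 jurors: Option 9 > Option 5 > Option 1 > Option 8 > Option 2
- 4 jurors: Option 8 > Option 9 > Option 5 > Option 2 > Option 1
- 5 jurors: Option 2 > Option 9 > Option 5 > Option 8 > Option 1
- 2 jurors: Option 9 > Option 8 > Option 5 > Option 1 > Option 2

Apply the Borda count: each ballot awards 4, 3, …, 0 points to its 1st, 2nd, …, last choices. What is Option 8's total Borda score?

Borda scores:
  Option 2: 7·0 + 13·2 + 0 + 4·1 + 5·4 + 2·0 = 50
  Option 9: 7·3 + 13·3 + 4 + 4·3 + 5·3 + 2·4 = 99
  Option 8: 7·1 + 13·1 + 1 + 4·4 + 5·1 + 2·3 = 48
  Option 1: 7·2 + 13·0 + 2 + 4·0 + 5·0 + 2·1 = 18
  Option 5: 7·4 + 13·4 + 3 + 4·2 + 5·2 + 2·2 = 105

48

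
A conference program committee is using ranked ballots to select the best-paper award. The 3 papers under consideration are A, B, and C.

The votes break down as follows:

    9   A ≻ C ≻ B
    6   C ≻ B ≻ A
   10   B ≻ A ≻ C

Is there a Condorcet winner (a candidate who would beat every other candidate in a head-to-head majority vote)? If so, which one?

No Condorcet winner

Head-to-head results (25 voters total):
A vs B: B wins 16–9.
A vs C: A wins 19–6.
B vs C: C wins 15–10.
No candidate beats all others: A beats C beats B beats A, a majority cycle.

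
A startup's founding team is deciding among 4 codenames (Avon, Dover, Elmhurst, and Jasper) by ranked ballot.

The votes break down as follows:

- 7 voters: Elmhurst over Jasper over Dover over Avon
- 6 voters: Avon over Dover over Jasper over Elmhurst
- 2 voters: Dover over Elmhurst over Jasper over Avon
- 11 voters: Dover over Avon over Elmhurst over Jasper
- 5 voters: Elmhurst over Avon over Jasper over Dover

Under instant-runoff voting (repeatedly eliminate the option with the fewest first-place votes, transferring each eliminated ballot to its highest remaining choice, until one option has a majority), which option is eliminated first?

Jasper

Round 1: Dover 13, Elmhurst 12, Avon 6, Jasper 0. Jasper has the fewest and is eliminated.
Round 2: Dover 13, Elmhurst 12, Avon 6. Avon has the fewest and is eliminated.
Round 3: Dover 19, Elmhurst 12. Dover has a majority.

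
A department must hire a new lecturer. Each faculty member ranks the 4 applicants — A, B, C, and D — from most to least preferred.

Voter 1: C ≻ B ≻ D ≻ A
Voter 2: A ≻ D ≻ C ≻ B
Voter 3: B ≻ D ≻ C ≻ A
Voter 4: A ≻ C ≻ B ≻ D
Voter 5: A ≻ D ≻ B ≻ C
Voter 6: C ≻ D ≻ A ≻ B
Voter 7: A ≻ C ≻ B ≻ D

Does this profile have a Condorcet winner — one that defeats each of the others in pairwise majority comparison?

Head-to-head results (7 voters total):
A vs B: A wins 5–2.
A vs C: A wins 4–3.
A vs D: A wins 4–3.
B vs C: C wins 5–2.
B vs D: B wins 4–3.
C vs D: C wins 4–3.
A beats each rival — B (5–2), C (4–3), D (4–3) — so A is the Condorcet winner.

Yes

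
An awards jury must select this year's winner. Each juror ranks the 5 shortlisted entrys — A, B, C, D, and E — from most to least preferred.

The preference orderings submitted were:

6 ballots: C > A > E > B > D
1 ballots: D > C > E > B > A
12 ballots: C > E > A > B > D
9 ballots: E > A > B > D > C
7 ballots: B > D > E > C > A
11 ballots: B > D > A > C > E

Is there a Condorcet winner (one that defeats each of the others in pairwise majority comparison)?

Head-to-head results (46 voters total):
A vs B: A wins 27–19.
A vs C: C wins 26–20.
A vs D: A wins 27–19.
A vs E: E wins 29–17.
B vs C: B wins 27–19.
B vs D: B wins 45–1.
B vs E: E wins 28–18.
C vs D: D wins 28–18.
C vs E: C wins 30–16.
D vs E: E wins 27–19.
No candidate beats all others: A beats B beats C beats A, a majority cycle.

No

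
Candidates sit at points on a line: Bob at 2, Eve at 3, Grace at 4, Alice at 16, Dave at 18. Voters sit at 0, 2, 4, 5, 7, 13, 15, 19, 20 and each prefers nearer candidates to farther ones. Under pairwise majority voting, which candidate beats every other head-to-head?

Grace

With single-peaked preferences on a line, the Condorcet winner is the candidate closest to the median voter.
The median voter (position 7) is closest to Grace at 4.
Check: Grace vs Eve — voters closer to Grace: 7 of 9.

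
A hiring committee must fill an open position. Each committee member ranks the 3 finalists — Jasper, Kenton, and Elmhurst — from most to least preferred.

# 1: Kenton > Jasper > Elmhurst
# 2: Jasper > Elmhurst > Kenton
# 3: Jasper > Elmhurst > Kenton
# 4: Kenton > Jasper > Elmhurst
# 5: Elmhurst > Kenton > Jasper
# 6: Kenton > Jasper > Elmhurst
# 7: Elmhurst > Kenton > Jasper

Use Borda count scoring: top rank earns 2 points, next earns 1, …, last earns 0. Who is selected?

Borda scores:
  Jasper: 1 + 2 + 2 + 1 + 0 + 1 + 0 = 7
  Kenton: 2 + 0 + 0 + 2 + 1 + 2 + 1 = 8
  Elmhurst: 0 + 1 + 1 + 0 + 2 + 0 + 2 = 6
Kenton has the highest total.

Kenton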